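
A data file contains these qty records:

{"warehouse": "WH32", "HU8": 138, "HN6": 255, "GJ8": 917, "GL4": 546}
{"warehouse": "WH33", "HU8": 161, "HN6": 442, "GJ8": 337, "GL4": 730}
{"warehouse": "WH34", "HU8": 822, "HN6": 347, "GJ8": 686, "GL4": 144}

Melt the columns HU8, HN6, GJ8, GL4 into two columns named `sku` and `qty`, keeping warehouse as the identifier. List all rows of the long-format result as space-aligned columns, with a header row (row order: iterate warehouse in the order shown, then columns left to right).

Each (warehouse, column) pair becomes one row: 3 × 4 = 12 rows.
For example, (WH32, HU8) → qty=138.

warehouse  sku  qty
WH32       HU8  138
WH32       HN6  255
WH32       GJ8  917
WH32       GL4  546
WH33       HU8  161
WH33       HN6  442
WH33       GJ8  337
WH33       GL4  730
WH34       HU8  822
WH34       HN6  347
WH34       GJ8  686
WH34       GL4  144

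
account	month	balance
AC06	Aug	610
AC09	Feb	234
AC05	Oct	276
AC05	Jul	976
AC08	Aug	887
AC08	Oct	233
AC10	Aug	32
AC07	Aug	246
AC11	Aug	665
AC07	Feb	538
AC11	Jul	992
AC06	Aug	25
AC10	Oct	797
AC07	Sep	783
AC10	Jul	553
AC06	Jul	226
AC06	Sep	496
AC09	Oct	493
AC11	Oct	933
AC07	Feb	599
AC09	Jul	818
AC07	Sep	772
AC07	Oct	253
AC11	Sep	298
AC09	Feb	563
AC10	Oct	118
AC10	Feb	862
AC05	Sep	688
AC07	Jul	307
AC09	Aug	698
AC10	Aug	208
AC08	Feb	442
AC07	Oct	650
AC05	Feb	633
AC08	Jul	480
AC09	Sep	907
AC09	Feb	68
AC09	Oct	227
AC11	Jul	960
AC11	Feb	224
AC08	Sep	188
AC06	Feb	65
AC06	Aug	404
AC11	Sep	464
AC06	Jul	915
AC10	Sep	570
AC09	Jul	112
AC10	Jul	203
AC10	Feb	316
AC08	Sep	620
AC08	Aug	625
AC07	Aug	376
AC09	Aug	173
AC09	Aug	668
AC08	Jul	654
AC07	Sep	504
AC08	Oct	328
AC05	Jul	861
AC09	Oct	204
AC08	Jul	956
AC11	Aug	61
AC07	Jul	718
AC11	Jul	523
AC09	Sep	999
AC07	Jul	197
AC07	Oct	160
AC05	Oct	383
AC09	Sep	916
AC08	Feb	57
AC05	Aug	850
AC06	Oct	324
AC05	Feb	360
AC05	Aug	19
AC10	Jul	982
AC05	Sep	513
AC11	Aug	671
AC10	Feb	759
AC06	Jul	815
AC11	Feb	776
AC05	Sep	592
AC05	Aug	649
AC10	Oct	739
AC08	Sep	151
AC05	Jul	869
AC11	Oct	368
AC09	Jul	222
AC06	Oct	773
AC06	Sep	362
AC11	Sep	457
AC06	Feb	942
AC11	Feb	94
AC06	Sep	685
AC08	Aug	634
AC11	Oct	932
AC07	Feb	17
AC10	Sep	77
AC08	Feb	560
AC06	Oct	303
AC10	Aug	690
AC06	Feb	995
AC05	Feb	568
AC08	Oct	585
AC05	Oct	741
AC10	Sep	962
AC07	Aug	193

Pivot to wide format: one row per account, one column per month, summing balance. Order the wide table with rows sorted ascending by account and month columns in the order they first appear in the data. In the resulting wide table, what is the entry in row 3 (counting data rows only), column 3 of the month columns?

With rows sorted ascending by account, row 3 is account=AC07. month columns in first-appearance order: Aug, Feb, Oct, Jul, Sep; column 3 is Oct.
Long rows with account=AC07, month=Oct: 253 + 650 + 160 = 1063.

1063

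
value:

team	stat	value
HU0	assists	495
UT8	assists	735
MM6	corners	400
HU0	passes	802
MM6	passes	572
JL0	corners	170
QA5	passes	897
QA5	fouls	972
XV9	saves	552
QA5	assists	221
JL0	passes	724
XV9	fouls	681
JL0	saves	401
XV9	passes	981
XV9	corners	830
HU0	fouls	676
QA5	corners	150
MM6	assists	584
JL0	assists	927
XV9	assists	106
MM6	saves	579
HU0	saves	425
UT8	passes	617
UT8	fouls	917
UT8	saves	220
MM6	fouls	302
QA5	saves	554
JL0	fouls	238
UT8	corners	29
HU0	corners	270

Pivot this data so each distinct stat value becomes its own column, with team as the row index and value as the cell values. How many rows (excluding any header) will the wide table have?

6

6 distinct team values → 6 rows.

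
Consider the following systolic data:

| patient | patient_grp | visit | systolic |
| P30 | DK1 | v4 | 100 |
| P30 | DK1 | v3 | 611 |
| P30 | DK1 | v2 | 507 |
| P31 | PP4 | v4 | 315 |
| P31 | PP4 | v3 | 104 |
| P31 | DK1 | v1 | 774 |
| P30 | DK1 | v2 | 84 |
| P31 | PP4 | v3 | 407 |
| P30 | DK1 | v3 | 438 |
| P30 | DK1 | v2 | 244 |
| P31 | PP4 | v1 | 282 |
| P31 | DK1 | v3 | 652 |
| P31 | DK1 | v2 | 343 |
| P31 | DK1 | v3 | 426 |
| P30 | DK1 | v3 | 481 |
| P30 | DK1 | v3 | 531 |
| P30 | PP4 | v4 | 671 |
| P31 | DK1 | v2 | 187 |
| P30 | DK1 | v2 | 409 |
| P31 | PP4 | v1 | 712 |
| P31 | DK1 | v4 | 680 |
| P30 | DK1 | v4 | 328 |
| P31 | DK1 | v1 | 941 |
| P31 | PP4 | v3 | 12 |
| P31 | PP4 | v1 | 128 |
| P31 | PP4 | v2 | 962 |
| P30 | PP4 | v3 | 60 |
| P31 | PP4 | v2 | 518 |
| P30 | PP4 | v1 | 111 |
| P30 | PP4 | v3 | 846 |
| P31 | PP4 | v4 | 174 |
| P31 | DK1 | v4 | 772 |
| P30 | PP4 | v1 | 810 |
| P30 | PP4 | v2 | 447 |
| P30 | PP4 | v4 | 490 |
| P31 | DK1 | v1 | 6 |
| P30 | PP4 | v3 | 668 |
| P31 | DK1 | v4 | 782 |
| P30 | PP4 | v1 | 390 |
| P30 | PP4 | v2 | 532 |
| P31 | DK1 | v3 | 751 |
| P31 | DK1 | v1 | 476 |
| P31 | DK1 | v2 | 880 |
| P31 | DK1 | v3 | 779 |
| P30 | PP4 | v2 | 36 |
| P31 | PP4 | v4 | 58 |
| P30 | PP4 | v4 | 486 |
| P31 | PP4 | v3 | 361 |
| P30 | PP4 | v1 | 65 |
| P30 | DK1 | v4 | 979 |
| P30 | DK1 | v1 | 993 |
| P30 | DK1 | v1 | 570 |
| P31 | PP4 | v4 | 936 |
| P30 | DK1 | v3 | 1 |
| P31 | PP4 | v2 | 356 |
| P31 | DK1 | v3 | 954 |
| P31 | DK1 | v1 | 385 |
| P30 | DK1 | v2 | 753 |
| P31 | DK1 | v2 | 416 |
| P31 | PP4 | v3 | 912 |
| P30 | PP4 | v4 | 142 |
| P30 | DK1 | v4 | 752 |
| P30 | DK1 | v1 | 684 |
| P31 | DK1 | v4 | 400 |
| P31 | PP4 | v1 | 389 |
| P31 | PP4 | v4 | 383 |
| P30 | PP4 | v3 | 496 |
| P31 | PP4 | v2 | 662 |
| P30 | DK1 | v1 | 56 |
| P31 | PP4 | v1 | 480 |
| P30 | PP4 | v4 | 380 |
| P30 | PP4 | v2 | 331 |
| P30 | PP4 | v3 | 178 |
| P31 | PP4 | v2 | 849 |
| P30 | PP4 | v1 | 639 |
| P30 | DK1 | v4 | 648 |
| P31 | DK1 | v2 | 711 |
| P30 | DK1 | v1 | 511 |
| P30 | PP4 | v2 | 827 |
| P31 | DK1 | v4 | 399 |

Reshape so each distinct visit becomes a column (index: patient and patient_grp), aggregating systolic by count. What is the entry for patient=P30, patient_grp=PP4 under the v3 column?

Rows with patient=P30, patient_grp=PP4 and visit=v3: systolic values are 60, 846, 668, 496, 178.
5 rows match — count = 5.

5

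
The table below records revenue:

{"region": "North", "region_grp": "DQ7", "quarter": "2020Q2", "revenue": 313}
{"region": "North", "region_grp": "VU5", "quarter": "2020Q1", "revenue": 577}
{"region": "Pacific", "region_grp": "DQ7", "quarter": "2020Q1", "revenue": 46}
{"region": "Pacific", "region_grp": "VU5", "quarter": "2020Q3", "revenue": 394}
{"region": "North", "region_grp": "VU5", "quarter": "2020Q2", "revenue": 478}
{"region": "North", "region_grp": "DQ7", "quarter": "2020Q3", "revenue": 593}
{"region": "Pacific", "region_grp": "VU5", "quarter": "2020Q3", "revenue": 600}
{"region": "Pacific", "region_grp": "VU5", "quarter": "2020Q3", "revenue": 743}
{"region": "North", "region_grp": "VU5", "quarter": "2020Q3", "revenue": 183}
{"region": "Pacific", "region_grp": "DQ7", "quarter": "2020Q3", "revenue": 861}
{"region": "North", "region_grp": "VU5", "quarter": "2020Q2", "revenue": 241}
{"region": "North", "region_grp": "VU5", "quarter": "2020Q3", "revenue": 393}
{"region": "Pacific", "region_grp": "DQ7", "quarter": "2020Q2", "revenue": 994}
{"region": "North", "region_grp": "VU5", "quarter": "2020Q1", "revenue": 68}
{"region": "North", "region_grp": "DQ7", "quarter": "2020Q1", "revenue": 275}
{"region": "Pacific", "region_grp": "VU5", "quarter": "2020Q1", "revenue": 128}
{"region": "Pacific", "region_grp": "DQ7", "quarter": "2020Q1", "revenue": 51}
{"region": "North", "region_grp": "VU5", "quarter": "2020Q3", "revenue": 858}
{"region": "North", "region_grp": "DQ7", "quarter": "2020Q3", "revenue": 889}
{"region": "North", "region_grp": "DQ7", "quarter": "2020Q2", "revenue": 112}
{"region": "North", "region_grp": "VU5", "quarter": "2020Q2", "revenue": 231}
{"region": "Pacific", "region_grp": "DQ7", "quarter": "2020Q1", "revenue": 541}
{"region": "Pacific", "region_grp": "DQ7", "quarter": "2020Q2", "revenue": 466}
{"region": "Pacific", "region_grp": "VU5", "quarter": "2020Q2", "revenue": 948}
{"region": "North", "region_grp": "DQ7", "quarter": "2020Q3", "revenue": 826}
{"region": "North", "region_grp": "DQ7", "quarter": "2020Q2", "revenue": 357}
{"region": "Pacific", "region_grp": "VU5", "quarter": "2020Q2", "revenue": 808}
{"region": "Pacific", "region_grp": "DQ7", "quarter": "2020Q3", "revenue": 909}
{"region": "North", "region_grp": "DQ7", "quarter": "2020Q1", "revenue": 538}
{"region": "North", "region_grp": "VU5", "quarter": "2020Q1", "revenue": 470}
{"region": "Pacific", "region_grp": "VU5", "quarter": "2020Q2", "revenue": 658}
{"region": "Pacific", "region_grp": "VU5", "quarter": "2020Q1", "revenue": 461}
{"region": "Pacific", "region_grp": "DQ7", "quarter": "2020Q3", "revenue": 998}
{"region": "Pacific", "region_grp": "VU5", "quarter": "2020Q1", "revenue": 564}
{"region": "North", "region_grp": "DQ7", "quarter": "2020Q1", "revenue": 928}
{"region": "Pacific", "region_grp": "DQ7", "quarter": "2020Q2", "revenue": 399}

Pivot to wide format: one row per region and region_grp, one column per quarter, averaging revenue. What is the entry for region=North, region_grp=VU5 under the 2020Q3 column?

Rows with region=North, region_grp=VU5 and quarter=2020Q3: revenue values are 183, 393, 858.
(183 + 393 + 858) / 3 = 478.

478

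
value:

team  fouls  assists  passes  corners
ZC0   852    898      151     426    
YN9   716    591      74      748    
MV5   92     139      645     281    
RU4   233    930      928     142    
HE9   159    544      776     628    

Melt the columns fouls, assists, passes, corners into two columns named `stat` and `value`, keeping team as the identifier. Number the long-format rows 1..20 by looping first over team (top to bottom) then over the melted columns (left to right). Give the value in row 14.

20 rows total (5 × 4). Row 14: index ⌊(14-1)/4⌋ = 3 into team → RU4; (14-1) mod 4 = 1 into the melted columns → assists.
So row 14 is (RU4, assists, 930); value = 930.

930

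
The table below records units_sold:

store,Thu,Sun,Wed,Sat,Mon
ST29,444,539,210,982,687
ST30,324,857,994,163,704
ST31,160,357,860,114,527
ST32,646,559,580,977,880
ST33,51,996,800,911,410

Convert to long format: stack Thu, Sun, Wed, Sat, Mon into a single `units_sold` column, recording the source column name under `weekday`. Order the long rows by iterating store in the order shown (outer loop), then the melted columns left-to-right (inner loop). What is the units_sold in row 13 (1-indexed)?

860

25 rows total (5 × 5). Row 13: index ⌊(13-1)/5⌋ = 2 into store → ST31; (13-1) mod 5 = 2 into the melted columns → Wed.
So row 13 is (ST31, Wed, 860); units_sold = 860.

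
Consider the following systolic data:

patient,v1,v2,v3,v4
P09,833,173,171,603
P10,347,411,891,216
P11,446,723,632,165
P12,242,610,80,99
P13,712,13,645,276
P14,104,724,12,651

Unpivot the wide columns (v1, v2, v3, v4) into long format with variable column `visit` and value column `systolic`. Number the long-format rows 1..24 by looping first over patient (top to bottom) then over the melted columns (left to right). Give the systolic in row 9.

446

24 rows total (6 × 4). Row 9: index ⌊(9-1)/4⌋ = 2 into patient → P11; (9-1) mod 4 = 0 into the melted columns → v1.
So row 9 is (P11, v1, 446); systolic = 446.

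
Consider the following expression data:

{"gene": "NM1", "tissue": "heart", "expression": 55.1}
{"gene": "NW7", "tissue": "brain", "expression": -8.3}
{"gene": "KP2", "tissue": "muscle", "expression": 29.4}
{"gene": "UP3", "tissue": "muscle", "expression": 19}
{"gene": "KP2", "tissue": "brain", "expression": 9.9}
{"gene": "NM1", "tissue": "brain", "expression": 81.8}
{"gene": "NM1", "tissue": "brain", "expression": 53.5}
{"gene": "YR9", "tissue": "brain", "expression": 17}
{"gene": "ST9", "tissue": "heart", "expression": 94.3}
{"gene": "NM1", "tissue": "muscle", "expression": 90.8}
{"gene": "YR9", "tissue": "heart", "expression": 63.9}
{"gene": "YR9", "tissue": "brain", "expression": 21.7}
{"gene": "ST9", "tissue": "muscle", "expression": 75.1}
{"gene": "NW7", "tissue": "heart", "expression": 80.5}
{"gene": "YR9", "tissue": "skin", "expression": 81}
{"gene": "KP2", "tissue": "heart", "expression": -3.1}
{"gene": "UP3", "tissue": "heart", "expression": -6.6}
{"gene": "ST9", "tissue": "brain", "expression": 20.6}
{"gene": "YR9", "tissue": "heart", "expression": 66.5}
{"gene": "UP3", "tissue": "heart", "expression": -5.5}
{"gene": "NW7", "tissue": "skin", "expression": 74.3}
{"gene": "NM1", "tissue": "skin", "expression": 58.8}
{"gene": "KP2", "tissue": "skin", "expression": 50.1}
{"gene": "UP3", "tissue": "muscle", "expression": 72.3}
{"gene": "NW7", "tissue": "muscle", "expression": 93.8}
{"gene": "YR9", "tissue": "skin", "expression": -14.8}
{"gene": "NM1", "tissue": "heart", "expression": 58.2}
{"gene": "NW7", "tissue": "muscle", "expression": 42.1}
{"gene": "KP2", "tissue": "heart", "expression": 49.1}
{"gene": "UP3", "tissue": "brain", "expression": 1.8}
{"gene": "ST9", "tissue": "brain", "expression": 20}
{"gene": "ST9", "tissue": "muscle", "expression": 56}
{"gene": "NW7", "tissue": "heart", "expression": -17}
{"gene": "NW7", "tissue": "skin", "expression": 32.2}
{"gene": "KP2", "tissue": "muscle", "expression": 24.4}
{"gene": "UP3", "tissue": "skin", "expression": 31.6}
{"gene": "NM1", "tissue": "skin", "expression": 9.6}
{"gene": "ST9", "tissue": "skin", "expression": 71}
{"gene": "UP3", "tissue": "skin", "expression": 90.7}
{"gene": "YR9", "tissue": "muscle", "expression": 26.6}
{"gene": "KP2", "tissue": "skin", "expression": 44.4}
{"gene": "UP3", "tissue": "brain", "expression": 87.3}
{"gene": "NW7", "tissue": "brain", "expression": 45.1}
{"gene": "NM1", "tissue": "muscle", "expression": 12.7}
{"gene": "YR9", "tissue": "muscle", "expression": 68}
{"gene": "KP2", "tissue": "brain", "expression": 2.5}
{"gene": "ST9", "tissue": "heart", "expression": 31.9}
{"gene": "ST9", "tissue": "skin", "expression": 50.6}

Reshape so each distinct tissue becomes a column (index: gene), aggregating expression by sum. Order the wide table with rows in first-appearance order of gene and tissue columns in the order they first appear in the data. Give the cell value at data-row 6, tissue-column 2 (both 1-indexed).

With rows in first-appearance order of gene, row 6 is gene=ST9. tissue columns in first-appearance order: heart, brain, muscle, skin; column 2 is brain.
Long rows with gene=ST9, tissue=brain: 20.6 + 20 = 40.6.

40.6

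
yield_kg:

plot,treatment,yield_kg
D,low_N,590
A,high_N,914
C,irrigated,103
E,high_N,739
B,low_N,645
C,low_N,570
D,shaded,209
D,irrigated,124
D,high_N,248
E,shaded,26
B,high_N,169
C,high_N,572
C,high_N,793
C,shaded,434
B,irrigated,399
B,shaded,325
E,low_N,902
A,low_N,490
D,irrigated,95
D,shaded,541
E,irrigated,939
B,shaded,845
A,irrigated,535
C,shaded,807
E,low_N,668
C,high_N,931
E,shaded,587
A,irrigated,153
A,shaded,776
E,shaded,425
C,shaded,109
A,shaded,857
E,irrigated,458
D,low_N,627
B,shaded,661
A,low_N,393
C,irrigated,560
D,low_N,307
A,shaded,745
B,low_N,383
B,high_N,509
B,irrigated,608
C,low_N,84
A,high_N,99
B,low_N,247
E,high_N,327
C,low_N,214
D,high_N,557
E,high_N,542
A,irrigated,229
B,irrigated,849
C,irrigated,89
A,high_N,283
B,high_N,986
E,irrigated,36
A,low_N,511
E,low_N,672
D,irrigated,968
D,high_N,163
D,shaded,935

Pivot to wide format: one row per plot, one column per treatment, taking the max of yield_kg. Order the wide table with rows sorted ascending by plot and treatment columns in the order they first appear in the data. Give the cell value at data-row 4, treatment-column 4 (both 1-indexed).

935

With rows sorted ascending by plot, row 4 is plot=D. treatment columns in first-appearance order: low_N, high_N, irrigated, shaded; column 4 is shaded.
Long rows with plot=D, treatment=shaded: max(209, 541, 935) = 935.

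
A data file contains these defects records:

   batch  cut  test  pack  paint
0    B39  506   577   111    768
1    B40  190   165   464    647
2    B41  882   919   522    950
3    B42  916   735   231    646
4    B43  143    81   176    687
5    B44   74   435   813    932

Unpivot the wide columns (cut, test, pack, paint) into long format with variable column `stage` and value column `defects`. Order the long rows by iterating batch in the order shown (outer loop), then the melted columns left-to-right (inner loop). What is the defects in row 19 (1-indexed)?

24 rows total (6 × 4). Row 19: index ⌊(19-1)/4⌋ = 4 into batch → B43; (19-1) mod 4 = 2 into the melted columns → pack.
So row 19 is (B43, pack, 176); defects = 176.

176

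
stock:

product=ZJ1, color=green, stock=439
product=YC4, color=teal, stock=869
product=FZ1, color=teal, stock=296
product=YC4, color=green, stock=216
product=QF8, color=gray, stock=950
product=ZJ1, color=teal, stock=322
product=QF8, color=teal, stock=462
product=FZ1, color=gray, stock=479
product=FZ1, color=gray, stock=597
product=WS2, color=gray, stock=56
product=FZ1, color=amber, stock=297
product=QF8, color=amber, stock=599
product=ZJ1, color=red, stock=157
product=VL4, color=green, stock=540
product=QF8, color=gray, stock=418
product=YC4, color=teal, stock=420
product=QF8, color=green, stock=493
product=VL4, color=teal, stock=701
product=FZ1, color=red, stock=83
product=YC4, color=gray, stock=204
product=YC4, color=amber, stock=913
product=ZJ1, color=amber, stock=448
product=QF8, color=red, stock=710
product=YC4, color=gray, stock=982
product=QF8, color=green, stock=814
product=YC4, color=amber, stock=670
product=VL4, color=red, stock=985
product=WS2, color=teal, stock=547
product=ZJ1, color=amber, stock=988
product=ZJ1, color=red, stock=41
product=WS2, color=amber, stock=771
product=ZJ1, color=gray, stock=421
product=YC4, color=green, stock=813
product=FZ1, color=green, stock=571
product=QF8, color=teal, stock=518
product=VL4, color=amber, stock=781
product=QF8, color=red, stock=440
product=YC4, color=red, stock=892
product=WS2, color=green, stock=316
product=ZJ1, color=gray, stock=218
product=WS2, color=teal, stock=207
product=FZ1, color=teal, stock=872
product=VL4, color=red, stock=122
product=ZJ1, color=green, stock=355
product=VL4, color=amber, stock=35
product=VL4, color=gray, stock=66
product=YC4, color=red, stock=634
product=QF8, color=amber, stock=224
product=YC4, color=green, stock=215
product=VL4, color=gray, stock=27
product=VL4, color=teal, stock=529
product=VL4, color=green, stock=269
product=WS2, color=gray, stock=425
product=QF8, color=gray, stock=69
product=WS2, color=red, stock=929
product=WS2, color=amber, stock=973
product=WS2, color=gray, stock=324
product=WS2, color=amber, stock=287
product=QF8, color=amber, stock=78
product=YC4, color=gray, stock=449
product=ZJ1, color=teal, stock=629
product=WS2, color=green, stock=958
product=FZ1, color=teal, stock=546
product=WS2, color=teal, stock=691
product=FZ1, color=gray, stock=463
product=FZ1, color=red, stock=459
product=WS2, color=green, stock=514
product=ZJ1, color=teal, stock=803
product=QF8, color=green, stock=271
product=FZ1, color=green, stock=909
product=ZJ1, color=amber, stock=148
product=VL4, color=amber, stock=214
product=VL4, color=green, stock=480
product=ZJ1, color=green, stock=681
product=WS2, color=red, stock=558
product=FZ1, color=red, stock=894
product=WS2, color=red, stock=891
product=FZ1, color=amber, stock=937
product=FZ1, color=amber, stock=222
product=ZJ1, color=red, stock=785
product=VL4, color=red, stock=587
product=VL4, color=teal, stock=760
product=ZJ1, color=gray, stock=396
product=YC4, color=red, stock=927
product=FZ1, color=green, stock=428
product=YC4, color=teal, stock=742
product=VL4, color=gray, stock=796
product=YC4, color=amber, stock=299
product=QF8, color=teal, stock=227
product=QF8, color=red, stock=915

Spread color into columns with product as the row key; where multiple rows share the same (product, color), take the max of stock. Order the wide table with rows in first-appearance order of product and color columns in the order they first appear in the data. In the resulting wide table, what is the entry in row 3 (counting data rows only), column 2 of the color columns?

872

With rows in first-appearance order of product, row 3 is product=FZ1. color columns in first-appearance order: green, teal, gray, amber, red; column 2 is teal.
Long rows with product=FZ1, color=teal: max(296, 872, 546) = 872.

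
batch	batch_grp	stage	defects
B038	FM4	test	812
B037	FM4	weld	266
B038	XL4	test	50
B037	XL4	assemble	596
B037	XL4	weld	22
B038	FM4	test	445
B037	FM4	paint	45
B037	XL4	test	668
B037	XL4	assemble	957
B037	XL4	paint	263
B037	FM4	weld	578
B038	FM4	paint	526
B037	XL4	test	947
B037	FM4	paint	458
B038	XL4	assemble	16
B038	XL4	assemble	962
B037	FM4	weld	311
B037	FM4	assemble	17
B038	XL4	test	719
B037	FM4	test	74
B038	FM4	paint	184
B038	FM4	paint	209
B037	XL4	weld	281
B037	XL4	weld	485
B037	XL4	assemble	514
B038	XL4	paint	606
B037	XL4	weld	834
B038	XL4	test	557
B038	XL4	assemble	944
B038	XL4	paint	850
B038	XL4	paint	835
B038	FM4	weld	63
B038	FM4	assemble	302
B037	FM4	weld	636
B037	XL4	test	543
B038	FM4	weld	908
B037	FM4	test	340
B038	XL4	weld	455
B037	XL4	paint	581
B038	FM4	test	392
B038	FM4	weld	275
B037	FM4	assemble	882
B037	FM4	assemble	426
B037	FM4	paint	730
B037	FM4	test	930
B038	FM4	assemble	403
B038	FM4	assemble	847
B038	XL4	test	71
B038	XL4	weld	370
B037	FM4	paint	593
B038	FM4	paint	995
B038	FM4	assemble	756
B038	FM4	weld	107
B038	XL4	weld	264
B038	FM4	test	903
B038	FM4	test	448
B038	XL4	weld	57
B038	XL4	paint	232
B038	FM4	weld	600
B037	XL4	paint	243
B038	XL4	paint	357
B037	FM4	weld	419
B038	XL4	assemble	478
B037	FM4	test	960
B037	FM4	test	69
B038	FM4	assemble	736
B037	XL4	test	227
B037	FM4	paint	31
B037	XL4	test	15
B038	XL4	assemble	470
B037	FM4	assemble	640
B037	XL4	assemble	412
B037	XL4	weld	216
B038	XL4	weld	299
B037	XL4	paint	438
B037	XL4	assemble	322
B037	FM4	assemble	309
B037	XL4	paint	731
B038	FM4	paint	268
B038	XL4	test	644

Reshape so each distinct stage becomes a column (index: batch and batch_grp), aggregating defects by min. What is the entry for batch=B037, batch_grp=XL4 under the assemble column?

322

Rows with batch=B037, batch_grp=XL4 and stage=assemble: defects values are 596, 957, 514, 412, 322.
min(596, 957, 514, 412, 322) = 322.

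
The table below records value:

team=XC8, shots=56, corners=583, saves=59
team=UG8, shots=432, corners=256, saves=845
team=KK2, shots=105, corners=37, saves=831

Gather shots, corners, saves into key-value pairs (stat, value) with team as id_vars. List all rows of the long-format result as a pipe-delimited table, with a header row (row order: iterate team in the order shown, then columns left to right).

Each (team, column) pair becomes one row: 3 × 3 = 9 rows.
For example, (XC8, shots) → value=56.

| team | stat | value |
| XC8 | shots | 56 |
| XC8 | corners | 583 |
| XC8 | saves | 59 |
| UG8 | shots | 432 |
| UG8 | corners | 256 |
| UG8 | saves | 845 |
| KK2 | shots | 105 |
| KK2 | corners | 37 |
| KK2 | saves | 831 |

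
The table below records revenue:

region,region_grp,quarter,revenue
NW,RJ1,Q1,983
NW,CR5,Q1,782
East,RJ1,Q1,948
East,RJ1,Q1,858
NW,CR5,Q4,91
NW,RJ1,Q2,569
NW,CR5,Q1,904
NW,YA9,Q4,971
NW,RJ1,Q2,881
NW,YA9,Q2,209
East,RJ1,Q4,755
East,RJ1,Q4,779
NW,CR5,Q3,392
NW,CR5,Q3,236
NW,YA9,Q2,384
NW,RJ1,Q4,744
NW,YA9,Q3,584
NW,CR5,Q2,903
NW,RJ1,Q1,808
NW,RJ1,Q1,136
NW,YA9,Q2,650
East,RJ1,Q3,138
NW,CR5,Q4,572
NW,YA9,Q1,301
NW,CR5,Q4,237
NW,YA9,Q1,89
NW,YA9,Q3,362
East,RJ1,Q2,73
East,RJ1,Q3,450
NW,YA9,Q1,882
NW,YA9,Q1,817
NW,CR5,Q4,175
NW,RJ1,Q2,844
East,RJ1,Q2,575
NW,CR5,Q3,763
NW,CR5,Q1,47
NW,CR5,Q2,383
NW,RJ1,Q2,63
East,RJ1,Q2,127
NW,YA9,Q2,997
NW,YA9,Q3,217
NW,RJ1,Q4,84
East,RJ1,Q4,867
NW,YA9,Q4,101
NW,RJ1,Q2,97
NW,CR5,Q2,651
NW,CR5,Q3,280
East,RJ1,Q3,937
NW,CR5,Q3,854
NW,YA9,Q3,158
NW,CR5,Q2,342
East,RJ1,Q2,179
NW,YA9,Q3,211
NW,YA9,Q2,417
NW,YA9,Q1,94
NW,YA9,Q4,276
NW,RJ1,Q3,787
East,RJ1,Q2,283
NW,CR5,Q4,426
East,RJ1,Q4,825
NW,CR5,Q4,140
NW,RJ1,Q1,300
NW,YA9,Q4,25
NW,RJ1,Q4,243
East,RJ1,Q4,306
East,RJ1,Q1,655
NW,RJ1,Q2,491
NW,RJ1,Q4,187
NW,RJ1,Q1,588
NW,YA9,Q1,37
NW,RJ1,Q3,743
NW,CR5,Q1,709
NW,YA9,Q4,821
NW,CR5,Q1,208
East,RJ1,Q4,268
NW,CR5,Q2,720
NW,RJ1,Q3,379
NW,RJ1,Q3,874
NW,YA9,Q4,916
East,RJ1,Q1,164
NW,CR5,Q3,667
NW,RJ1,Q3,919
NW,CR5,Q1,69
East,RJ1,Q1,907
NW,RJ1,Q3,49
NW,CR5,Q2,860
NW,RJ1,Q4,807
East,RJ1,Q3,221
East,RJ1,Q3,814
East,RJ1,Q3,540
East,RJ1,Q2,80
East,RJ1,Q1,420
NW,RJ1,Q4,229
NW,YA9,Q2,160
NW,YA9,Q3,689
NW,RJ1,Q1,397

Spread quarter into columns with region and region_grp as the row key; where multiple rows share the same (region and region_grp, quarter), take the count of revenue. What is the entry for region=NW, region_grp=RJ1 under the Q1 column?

Rows with region=NW, region_grp=RJ1 and quarter=Q1: revenue values are 983, 808, 136, 300, 588, 397.
6 rows match — count = 6.

6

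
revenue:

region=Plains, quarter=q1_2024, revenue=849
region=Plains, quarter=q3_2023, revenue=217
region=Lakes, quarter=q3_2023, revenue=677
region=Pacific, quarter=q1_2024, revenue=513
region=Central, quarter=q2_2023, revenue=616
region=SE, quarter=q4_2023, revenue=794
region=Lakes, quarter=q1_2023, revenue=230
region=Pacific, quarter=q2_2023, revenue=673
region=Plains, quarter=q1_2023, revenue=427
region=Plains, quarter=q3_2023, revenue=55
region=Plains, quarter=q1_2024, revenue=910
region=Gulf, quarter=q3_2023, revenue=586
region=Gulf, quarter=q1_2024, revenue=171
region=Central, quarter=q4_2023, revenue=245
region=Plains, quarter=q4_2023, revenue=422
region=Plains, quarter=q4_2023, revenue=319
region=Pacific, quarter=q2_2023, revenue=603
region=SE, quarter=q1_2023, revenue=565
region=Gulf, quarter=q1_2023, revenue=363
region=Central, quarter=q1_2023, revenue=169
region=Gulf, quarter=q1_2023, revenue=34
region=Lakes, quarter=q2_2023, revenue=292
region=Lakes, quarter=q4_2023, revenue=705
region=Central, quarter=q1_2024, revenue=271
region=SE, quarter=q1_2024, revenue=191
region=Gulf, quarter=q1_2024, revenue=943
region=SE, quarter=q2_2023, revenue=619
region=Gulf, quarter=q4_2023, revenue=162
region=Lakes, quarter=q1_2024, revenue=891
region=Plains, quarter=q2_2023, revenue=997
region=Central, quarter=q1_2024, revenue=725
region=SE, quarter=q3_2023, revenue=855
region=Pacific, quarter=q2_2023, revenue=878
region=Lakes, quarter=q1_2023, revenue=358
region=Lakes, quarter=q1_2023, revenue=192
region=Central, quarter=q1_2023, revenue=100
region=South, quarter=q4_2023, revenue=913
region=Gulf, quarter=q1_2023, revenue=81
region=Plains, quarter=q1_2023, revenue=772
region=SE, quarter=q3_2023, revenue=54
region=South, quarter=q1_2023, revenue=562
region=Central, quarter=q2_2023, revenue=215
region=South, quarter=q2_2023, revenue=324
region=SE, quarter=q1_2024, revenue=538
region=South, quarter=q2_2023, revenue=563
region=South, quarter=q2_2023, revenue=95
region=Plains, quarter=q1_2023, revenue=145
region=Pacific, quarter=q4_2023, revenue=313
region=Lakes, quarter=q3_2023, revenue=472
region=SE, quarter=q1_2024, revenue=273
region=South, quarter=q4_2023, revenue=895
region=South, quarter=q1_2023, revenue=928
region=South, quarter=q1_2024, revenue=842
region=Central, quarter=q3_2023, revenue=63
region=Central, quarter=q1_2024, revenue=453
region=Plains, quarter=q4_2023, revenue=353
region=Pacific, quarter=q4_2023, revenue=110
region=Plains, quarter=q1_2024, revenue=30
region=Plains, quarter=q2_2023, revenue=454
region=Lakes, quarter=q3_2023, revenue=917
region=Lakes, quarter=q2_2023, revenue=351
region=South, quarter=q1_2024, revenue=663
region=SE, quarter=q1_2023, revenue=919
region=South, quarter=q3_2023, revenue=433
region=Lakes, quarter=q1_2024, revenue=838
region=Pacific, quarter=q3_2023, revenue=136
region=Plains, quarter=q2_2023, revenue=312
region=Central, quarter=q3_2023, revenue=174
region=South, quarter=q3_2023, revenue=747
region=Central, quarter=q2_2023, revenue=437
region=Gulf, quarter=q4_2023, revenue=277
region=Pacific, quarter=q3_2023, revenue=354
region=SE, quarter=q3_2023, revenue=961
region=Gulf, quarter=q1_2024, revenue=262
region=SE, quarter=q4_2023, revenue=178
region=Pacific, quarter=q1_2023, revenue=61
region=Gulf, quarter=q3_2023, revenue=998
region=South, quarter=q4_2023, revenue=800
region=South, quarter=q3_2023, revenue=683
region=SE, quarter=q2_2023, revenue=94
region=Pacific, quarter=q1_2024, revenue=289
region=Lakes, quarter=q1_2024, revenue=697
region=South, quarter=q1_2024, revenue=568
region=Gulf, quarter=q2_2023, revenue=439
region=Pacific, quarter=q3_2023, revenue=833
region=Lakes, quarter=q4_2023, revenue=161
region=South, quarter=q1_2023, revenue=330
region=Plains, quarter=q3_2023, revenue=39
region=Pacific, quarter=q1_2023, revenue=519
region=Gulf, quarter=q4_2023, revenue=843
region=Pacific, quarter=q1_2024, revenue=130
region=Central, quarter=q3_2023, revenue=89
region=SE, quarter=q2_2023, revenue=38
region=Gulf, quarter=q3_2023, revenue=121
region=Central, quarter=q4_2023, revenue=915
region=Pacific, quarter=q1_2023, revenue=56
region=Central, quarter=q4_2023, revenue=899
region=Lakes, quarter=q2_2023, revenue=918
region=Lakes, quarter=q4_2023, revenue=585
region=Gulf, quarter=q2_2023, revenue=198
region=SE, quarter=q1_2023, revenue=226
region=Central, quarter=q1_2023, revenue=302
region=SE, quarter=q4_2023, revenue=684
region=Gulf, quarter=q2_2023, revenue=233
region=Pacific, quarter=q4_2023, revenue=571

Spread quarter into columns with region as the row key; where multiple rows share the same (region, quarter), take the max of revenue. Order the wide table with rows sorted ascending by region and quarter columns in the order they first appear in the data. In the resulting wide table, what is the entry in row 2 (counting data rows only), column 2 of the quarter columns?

998

With rows sorted ascending by region, row 2 is region=Gulf. quarter columns in first-appearance order: q1_2024, q3_2023, q2_2023, q4_2023, q1_2023; column 2 is q3_2023.
Long rows with region=Gulf, quarter=q3_2023: max(586, 998, 121) = 998.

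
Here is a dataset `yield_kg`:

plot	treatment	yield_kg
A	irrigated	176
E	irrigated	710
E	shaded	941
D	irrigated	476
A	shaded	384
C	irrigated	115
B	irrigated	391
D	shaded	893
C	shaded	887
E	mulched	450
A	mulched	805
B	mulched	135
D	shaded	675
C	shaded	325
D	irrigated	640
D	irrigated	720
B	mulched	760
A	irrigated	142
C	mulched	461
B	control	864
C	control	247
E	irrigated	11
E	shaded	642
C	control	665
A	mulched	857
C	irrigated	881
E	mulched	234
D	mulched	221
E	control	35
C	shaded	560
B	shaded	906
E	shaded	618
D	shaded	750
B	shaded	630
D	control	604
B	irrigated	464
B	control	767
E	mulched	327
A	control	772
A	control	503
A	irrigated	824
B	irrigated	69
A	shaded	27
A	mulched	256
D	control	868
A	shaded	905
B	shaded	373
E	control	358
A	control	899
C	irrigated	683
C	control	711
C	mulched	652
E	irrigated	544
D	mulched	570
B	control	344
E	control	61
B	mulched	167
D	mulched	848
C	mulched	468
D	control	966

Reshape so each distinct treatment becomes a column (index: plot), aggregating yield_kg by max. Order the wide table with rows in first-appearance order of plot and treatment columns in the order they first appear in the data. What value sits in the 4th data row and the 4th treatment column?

711

With rows in first-appearance order of plot, row 4 is plot=C. treatment columns in first-appearance order: irrigated, shaded, mulched, control; column 4 is control.
Long rows with plot=C, treatment=control: max(247, 665, 711) = 711.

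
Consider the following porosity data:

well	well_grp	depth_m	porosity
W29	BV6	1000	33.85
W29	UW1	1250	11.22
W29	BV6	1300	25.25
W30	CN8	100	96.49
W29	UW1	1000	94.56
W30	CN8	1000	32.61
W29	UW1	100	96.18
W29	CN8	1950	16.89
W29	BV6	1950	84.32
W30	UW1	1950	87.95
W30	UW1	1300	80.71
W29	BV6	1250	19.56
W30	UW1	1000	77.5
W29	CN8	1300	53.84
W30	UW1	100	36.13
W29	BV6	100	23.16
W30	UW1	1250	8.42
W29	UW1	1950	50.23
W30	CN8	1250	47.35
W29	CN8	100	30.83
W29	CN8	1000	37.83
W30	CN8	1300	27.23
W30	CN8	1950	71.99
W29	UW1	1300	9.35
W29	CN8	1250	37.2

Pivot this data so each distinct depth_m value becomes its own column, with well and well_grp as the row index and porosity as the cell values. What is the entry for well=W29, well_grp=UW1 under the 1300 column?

Wide layout: rows indexed by well and well_grp, columns are the 5 distinct depth_m values (1000, 1250, 1300, 100, 1950).
Cell (well=W29, well_grp=UW1, depth_m=1300) draws from the long row where well=W29, well_grp=UW1 and depth_m=1300, which has porosity=9.35.

9.35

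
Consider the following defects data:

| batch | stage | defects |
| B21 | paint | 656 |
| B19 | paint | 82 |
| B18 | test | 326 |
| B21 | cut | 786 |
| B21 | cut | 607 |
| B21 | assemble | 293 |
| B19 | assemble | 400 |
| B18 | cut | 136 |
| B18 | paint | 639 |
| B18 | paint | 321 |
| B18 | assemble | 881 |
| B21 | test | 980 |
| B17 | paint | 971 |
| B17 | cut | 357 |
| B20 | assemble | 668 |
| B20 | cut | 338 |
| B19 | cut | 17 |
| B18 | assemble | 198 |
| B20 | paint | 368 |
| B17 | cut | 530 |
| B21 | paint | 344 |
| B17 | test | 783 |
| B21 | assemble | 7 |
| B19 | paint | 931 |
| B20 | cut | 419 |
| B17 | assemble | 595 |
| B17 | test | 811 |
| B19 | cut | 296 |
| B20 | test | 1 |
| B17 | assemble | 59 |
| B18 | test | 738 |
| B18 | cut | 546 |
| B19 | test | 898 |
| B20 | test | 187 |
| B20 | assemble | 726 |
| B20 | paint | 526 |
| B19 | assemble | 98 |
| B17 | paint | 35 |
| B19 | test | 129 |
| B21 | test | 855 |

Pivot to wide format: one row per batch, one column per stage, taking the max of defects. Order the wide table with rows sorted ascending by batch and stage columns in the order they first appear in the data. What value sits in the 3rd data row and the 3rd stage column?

296

With rows sorted ascending by batch, row 3 is batch=B19. stage columns in first-appearance order: paint, test, cut, assemble; column 3 is cut.
Long rows with batch=B19, stage=cut: max(17, 296) = 296.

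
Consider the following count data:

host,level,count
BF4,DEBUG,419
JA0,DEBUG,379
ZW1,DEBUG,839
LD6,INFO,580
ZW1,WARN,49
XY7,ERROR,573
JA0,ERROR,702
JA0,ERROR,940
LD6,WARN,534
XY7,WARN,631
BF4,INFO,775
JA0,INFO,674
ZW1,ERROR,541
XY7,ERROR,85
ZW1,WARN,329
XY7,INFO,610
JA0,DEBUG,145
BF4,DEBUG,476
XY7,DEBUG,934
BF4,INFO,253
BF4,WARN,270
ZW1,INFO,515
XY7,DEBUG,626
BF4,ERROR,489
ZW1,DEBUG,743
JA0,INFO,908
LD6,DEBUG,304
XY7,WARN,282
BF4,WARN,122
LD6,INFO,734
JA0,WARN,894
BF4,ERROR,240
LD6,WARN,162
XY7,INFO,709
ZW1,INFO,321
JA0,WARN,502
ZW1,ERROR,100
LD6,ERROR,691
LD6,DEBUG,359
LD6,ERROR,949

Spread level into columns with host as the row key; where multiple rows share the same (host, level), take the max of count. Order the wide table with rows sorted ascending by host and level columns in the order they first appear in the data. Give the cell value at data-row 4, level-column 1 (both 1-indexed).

With rows sorted ascending by host, row 4 is host=XY7. level columns in first-appearance order: DEBUG, INFO, WARN, ERROR; column 1 is DEBUG.
Long rows with host=XY7, level=DEBUG: max(934, 626) = 934.

934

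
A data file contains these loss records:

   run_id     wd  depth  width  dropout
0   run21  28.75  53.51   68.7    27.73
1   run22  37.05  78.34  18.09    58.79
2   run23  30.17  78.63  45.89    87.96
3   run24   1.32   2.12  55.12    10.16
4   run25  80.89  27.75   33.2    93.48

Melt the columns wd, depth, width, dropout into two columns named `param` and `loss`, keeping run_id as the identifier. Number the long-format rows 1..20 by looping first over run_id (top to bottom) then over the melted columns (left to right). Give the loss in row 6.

20 rows total (5 × 4). Row 6: index ⌊(6-1)/4⌋ = 1 into run_id → run22; (6-1) mod 4 = 1 into the melted columns → depth.
So row 6 is (run22, depth, 78.34); loss = 78.34.

78.34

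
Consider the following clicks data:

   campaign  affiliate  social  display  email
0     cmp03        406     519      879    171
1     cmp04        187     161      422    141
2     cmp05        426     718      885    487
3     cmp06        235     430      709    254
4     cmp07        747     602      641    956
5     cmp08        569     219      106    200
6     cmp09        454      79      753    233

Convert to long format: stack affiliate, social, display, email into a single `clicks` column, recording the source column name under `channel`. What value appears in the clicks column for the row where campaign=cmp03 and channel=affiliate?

Unpivoting turns each (campaign, wide-column) pair into one long row.
The wide cell at row cmp03, column affiliate holds 406, so the long row (cmp03, affiliate) has clicks=406.

406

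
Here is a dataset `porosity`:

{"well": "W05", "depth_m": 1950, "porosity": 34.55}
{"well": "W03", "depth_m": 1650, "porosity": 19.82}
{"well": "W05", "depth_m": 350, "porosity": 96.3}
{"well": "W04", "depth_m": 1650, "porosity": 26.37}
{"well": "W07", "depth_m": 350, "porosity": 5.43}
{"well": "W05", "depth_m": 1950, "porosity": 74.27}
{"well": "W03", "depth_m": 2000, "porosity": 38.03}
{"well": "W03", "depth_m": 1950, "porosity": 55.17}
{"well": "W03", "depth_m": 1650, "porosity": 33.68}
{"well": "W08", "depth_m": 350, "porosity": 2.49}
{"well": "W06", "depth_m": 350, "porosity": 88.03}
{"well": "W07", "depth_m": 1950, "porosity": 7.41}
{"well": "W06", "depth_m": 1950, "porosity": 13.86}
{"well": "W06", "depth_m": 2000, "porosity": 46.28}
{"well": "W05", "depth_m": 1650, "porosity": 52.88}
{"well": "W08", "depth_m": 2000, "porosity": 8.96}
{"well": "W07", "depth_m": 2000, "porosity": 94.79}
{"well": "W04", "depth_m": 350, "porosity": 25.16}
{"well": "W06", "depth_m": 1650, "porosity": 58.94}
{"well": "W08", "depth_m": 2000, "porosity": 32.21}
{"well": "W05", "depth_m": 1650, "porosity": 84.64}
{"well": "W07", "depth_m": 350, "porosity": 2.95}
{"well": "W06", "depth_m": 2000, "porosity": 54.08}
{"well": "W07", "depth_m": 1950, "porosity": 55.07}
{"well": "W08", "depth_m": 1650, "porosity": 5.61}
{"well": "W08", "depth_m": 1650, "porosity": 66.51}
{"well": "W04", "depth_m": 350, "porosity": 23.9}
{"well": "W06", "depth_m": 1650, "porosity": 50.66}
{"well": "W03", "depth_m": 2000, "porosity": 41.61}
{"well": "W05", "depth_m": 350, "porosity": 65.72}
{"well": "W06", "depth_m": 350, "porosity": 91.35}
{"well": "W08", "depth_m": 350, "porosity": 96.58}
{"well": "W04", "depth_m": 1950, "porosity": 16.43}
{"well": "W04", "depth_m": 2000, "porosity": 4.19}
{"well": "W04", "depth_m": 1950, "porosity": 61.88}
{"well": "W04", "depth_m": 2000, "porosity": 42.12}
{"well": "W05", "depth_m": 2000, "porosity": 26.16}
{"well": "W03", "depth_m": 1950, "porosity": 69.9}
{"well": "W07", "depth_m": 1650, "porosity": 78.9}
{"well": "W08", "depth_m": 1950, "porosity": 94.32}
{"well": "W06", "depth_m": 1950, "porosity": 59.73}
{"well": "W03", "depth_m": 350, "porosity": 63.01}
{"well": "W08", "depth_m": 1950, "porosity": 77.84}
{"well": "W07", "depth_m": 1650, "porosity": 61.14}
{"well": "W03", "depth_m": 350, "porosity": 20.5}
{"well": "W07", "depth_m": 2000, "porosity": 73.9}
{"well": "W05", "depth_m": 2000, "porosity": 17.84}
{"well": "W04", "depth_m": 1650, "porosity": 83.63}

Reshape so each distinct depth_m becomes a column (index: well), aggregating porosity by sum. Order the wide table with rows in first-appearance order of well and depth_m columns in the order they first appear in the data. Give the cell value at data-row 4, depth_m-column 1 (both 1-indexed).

62.48

With rows in first-appearance order of well, row 4 is well=W07. depth_m columns in first-appearance order: 1950, 1650, 350, 2000; column 1 is 1950.
Long rows with well=W07, depth_m=1950: 7.41 + 55.07 = 62.48.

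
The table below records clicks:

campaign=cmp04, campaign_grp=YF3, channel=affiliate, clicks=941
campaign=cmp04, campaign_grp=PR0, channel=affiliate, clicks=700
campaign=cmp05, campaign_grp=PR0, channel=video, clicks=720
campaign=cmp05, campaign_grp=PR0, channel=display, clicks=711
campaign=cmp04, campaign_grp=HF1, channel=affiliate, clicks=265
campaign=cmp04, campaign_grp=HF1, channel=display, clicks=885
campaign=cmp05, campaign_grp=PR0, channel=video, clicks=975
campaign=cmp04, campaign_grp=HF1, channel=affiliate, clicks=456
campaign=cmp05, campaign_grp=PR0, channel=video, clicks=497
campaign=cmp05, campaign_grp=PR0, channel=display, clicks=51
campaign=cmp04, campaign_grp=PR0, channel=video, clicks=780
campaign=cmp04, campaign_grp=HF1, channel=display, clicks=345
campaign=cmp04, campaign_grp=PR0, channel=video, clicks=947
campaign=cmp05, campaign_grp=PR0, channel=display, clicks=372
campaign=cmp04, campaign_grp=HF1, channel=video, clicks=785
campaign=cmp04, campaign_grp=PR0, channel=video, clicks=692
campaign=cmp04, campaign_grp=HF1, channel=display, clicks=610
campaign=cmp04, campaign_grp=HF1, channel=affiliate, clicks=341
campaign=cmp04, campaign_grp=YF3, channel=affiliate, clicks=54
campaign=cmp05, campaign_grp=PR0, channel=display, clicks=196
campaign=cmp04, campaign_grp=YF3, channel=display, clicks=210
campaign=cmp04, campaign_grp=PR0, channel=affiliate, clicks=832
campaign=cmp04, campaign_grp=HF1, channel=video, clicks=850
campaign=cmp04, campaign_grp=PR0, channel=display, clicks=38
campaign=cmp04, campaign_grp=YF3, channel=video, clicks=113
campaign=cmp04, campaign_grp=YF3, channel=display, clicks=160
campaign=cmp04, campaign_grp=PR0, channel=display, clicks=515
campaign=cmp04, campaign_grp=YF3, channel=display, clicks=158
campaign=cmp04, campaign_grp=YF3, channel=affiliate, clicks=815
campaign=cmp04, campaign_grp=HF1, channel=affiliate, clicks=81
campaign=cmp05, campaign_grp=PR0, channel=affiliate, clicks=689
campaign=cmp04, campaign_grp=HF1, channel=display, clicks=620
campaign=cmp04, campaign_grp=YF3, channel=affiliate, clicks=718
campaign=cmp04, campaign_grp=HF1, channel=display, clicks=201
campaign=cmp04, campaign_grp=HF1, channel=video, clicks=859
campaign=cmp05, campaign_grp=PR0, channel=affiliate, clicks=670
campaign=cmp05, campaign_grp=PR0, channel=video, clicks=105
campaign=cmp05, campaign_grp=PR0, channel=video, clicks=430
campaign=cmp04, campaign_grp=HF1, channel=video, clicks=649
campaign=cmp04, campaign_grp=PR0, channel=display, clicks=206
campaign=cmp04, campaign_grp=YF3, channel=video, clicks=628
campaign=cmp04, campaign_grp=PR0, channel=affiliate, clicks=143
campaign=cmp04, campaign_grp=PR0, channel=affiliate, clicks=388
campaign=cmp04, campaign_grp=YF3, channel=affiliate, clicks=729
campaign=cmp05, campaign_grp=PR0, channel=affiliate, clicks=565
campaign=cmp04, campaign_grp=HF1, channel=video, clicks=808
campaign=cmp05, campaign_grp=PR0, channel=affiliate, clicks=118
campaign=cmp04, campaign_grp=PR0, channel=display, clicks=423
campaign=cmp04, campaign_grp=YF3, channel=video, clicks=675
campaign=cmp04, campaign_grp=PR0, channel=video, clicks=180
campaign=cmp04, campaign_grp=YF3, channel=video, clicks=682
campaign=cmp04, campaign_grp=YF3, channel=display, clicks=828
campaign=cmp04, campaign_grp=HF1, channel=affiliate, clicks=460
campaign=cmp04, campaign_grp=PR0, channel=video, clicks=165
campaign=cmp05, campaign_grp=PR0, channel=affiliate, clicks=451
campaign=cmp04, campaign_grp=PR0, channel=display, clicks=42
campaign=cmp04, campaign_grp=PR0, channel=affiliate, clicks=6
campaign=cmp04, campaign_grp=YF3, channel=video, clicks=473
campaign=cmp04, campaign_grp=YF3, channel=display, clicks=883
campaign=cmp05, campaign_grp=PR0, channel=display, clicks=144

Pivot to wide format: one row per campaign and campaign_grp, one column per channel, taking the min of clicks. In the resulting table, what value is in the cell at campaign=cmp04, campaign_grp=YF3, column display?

Rows with campaign=cmp04, campaign_grp=YF3 and channel=display: clicks values are 210, 160, 158, 828, 883.
min(210, 160, 158, 828, 883) = 158.

158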